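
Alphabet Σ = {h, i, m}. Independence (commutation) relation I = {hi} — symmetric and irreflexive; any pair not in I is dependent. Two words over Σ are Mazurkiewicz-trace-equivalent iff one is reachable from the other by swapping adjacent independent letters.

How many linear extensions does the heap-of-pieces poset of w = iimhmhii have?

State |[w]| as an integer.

3

#0=i has no predecessor
#1=i depends on [0:i]
#2=m depends on [1:i]
#3=h depends on [2:m]
#4=m depends on [3:h]
#5=h depends on [4:m]
#6=i depends on [4:m]
#7=i depends on [6:i]
sources: [0:i]
N(rest) = Σ N(rest − s) over sources s of rest; N(one piece) = 1:
  size 1 → [5]=1  [7]=1
  size 2 → [5,7]=2  [6,7]=1
  size 3 → [5,6,7]=3
  size 4 → [4,5,6,7]=3
  size 5 → [3,4,5,6,7]=3
  size 6 → [2,3,4,5,6,7]=3
  first=0(i) contributes 3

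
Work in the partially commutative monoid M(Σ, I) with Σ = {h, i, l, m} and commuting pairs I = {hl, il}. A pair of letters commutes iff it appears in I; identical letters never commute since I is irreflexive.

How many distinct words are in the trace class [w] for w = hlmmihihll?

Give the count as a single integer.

30

#0=h has no predecessor
#1=l has no predecessor
#2=m depends on [0:h, 1:l]
#3=m depends on [2:m]
#4=i depends on [3:m]
#5=h depends on [4:i]
#6=i depends on [5:h]
#7=h depends on [6:i]
#8=l depends on [3:m]
#9=l depends on [8:l]
sources: [0:h, 1:l]
N(rest) = Σ N(rest − s) over sources s of rest; N(one piece) = 1:
  size 1 → [7]=1  [9]=1
  size 2 → [6,7]=1  [7,9]=2  [8,9]=1
  size 3 → [5,6,7]=1  [6,7,9]=3  [7,8,9]=3
  size 4 → [4,5,6,7]=1  [5,6,7,9]=4  [6,7,8,9]=6
  size 5 → [4,5,6,7,9]=5  [5,6,7,8,9]=10
  size 6 → [4,5,6,7,8,9]=15
  size 7 → [3,4,5,6,7,8,9]=15
  size 8 → [2,3,4,5,6,7,8,9]=15
  first=0(h) contributes 15
  first=1(l) contributes 15
|[w]| = 30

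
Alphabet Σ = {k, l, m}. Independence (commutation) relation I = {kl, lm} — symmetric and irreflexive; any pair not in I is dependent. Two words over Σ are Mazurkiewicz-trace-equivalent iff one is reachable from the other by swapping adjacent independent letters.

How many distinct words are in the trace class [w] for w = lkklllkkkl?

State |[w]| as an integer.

0(l) covers ∅
1(k) covers ∅
2(k) covers 1:k
3(l) covers 0:l
4(l) covers 3:l
5(l) covers 4:l
6(k) covers 2:k
7(k) covers 6:k
8(k) covers 7:k
9(l) covers 5:l
floor of heap: 0:l, 1:k
completions by unplaced set U, small U first (add the entries for U minus each lowest piece of U):
  |U|=1: {8}:1  {9}:1
  |U|=2: {5,9}:1  {7,8}:1  {8,9}:2
  |U|=3: {4,5,9}:1  {5,8,9}:3  {6,7,8}:1  {7,8,9}:3
  |U|=4: {2,6,7,8}:1  {3,4,5,9}:1  {4,5,8,9}:4  {5,7,8,9}:6  {6,7,8,9}:4
  |U|=5: {0,3,4,5,9}:1  {1,2,6,7,8}:1  {2,6,7,8,9}:5  {3,4,5,8,9}:5  {4,5,7,8,9}:10  {5,6,7,8,9}:10
  |U|=6: {0,3,4,5,8,9}:6  {1,2,6,7,8,9}:6  {2,5,6,7,8,9}:15  {3,4,5,7,8,9}:15  {4,5,6,7,8,9}:20
  |U|=7: {0,3,4,5,7,8,9}:21  {1,2,5,6,7,8,9}:21  {2,4,5,6,7,8,9}:35  {3,4,5,6,7,8,9}:35
  |U|=8: {0,3,4,5,6,7,8,9}:56  {1,2,4,5,6,7,8,9}:56  {2,3,4,5,6,7,8,9}:70
  start at 0(l): 126
  start at 1(k): 126
sum over floor = 252

252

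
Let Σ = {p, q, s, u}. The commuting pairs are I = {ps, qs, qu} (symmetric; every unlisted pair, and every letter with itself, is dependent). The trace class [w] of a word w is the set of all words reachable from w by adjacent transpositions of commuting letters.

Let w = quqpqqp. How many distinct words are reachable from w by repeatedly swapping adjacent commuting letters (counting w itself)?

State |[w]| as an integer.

drop 0:q onto floor
drop 1:u onto floor
drop 2:q onto {0:q}
drop 3:p onto {1:u, 2:q}
drop 4:q onto {3:p}
drop 5:q onto {4:q}
drop 6:p onto {5:q}
ground layer = {0:q, 1:u}
drop-orders for the pieces not yet dropped (sum over which currently-grounded one goes next):
  1 to go: {6} 1
  2 to go: {5,6} 1
  3 to go: {4,5,6} 1
  4 to go: {3,4,5,6} 1
  5 to go: {1,3,4,5,6} 1  {2,3,4,5,6} 1
  if 0:q drops first: 2 orders
  if 1:u drops first: 1 orders
heap linearizations: 3

3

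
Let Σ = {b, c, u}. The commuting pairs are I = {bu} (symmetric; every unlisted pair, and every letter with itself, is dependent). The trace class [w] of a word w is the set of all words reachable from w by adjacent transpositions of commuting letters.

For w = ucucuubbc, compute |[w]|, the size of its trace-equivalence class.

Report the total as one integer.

piece 0:u — minimal
piece 1:c rests on {0:u}
piece 2:u rests on {1:c}
piece 3:c rests on {2:u}
piece 4:u rests on {3:c}
piece 5:u rests on {4:u}
piece 6:b rests on {3:c}
piece 7:b rests on {6:b}
piece 8:c rests on {5:u, 7:b}
minimal pieces: {0:u}
ways to finish when only these pieces remain (= sum over removing one remaining piece with nothing left below it):
  1 left: {8}→1
  2 left: {5,8}→1  {7,8}→1
  3 left: {4,5,8}→1  {5,7,8}→2  {6,7,8}→1
  4 left: {4,5,7,8}→3  {5,6,7,8}→3
  5 left: {4,5,6,7,8}→6
  6 left: {3,4,5,6,7,8}→6
  7 left: {2,3,4,5,6,7,8}→6
  placing 0:u first → 6 extensions

6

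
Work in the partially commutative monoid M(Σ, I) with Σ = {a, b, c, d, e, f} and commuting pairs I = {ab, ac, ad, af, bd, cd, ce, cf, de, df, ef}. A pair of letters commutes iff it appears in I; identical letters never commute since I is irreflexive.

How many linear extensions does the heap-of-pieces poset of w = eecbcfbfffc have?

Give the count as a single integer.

#0=e has no predecessor
#1=e depends on [0:e]
#2=c has no predecessor
#3=b depends on [1:e, 2:c]
#4=c depends on [3:b]
#5=f depends on [3:b]
#6=b depends on [4:c, 5:f]
#7=f depends on [6:b]
#8=f depends on [7:f]
#9=f depends on [8:f]
#10=c depends on [6:b]
sources: [0:e, 2:c]
N(rest) = Σ N(rest − s) over sources s of rest; N(one piece) = 1:
  size 1 → [9]=1  [10]=1
  size 2 → [8,9]=1  [9,10]=2
  size 3 → [7,8,9]=1  [8,9,10]=3
  size 4 → [7,8,9,10]=4
  size 5 → [6,7,8,9,10]=4
  size 6 → [4,6,7,8,9,10]=4  [5,6,7,8,9,10]=4
  size 7 → [4,5,6,7,8,9,10]=8
  size 8 → [3,4,5,6,7,8,9,10]=8
  size 9 → [1,3,4,5,6,7,8,9,10]=8  [2,3,4,5,6,7,8,9,10]=8
  first=0(e) contributes 16
  first=2(c) contributes 8
|[w]| = 24

24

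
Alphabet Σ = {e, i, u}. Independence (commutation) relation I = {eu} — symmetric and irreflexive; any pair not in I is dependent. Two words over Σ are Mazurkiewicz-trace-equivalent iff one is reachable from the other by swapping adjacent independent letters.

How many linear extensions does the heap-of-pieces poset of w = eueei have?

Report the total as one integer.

4

#0=e has no predecessor
#1=u has no predecessor
#2=e depends on [0:e]
#3=e depends on [2:e]
#4=i depends on [1:u, 3:e]
sources: [0:e, 1:u]
N(rest) = Σ N(rest − s) over sources s of rest; N(one piece) = 1:
  size 1 → [4]=1
  size 2 → [1,4]=1  [3,4]=1
  size 3 → [1,3,4]=2  [2,3,4]=1
  first=0(e) contributes 3
  first=1(u) contributes 1
|[w]| = 4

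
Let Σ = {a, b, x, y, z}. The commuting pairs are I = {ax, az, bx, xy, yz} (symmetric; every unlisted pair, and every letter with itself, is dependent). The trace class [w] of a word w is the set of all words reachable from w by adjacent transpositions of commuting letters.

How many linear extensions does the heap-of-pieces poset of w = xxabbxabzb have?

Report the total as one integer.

56

drop 0:x onto floor
drop 1:x onto {0:x}
drop 2:a onto floor
drop 3:b onto {2:a}
drop 4:b onto {3:b}
drop 5:x onto {1:x}
drop 6:a onto {4:b}
drop 7:b onto {6:a}
drop 8:z onto {5:x, 7:b}
drop 9:b onto {8:z}
ground layer = {0:x, 2:a}
drop-orders for the pieces not yet dropped (sum over which currently-grounded one goes next):
  1 to go: {9} 1
  2 to go: {8,9} 1
  3 to go: {5,8,9} 1  {7,8,9} 1
  4 to go: {1,5,8,9} 1  {5,7,8,9} 2  {6,7,8,9} 1
  5 to go: {0,1,5,8,9} 1  {1,5,7,8,9} 3  {4,6,7,8,9} 1  {5,6,7,8,9} 3
  6 to go: {0,1,5,7,8,9} 4  {1,5,6,7,8,9} 6  {3,4,6,7,8,9} 1  {4,5,6,7,8,9} 4
  7 to go: {0,1,5,6,7,8,9} 10  {1,4,5,6,7,8,9} 10  {2,3,4,6,7,8,9} 1  {3,4,5,6,7,8,9} 5
  8 to go: {0,1,4,5,6,7,8,9} 20  {1,3,4,5,6,7,8,9} 15  {2,3,4,5,6,7,8,9} 6
  if 0:x drops first: 21 orders
  if 2:a drops first: 35 orders
heap linearizations: 56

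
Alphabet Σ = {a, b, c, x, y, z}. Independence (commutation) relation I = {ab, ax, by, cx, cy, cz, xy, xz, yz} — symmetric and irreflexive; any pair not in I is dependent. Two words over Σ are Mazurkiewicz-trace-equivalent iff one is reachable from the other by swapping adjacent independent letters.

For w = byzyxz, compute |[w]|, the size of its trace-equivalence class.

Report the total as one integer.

45

piece 0:b — minimal
piece 1:y — minimal
piece 2:z rests on {0:b}
piece 3:y rests on {1:y}
piece 4:x rests on {0:b}
piece 5:z rests on {2:z}
minimal pieces: {0:b, 1:y}
ways to finish when only these pieces remain (= sum over removing one remaining piece with nothing left below it):
  1 left: {3}→1  {4}→1  {5}→1
  2 left: {1,3}→1  {2,5}→1  {3,4}→2  {3,5}→2  {4,5}→2
  3 left: {1,3,4}→3  {1,3,5}→3  {2,3,5}→3  {2,4,5}→3  {3,4,5}→6
  4 left: {0,2,4,5}→3  {1,2,3,5}→6  {1,3,4,5}→12  {2,3,4,5}→12
  placing 0:b first → 30 extensions
  placing 1:y first → 15 extensions
total linear extensions = 45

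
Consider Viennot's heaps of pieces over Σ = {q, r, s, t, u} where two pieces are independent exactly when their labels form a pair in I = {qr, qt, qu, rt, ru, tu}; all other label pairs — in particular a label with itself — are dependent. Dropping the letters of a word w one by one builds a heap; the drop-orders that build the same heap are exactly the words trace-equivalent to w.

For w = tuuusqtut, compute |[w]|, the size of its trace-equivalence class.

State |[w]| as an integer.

48

piece 0:t — minimal
piece 1:u — minimal
piece 2:u rests on {1:u}
piece 3:u rests on {2:u}
piece 4:s rests on {0:t, 3:u}
piece 5:q rests on {4:s}
piece 6:t rests on {4:s}
piece 7:u rests on {4:s}
piece 8:t rests on {6:t}
minimal pieces: {0:t, 1:u}
ways to finish when only these pieces remain (= sum over removing one remaining piece with nothing left below it):
  1 left: {5}→1  {7}→1  {8}→1
  2 left: {5,7}→2  {5,8}→2  {6,8}→1  {7,8}→2
  3 left: {5,6,8}→3  {5,7,8}→6  {6,7,8}→3
  4 left: {5,6,7,8}→12
  5 left: {4,5,6,7,8}→12
  6 left: {0,4,5,6,7,8}→12  {3,4,5,6,7,8}→12
  7 left: {0,3,4,5,6,7,8}→24  {2,3,4,5,6,7,8}→12
  placing 0:t first → 12 extensions
  placing 1:u first → 36 extensions
total linear extensions = 48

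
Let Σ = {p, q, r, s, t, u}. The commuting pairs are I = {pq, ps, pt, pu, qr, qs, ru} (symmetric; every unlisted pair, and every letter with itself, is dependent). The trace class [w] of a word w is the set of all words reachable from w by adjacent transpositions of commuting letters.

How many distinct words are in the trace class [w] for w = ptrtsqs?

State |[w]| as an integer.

#0=p has no predecessor
#1=t has no predecessor
#2=r depends on [0:p, 1:t]
#3=t depends on [2:r]
#4=s depends on [3:t]
#5=q depends on [3:t]
#6=s depends on [4:s]
sources: [0:p, 1:t]
N(rest) = Σ N(rest − s) over sources s of rest; N(one piece) = 1:
  size 1 → [5]=1  [6]=1
  size 2 → [4,6]=1  [5,6]=2
  size 3 → [4,5,6]=3
  size 4 → [3,4,5,6]=3
  size 5 → [2,3,4,5,6]=3
  first=0(p) contributes 3
  first=1(t) contributes 3
|[w]| = 6

6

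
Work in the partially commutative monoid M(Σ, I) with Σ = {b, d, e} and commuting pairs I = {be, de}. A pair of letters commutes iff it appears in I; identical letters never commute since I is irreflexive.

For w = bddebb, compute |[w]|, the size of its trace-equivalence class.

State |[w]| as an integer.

#0=b has no predecessor
#1=d depends on [0:b]
#2=d depends on [1:d]
#3=e has no predecessor
#4=b depends on [2:d]
#5=b depends on [4:b]
sources: [0:b, 3:e]
N(rest) = Σ N(rest − s) over sources s of rest; N(one piece) = 1:
  size 1 → [3]=1  [5]=1
  size 2 → [3,5]=2  [4,5]=1
  size 3 → [2,4,5]=1  [3,4,5]=3
  size 4 → [1,2,4,5]=1  [2,3,4,5]=4
  first=0(b) contributes 5
  first=3(e) contributes 1
|[w]| = 6

6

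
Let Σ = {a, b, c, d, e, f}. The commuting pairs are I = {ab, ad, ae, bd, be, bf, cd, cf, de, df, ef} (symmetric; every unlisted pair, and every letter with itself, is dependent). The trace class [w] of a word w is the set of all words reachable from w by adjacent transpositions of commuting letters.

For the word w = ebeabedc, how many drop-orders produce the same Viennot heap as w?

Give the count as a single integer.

480

0(e) covers ∅
1(b) covers ∅
2(e) covers 0:e
3(a) covers ∅
4(b) covers 1:b
5(e) covers 2:e
6(d) covers ∅
7(c) covers 3:a, 4:b, 5:e
floor of heap: 0:e, 1:b, 3:a, 6:d
completions by unplaced set U, small U first (add the entries for U minus each lowest piece of U):
  |U|=1: {6}:1  {7}:1
  |U|=2: {3,7}:1  {4,7}:1  {5,7}:1  {6,7}:2
  |U|=3: {1,4,7}:1  {2,5,7}:1  {3,4,7}:2  {3,5,7}:2  {3,6,7}:3  {4,5,7}:2  {4,6,7}:3  {5,6,7}:3
  |U|=4: {0,2,5,7}:1  {1,3,4,7}:3  {1,4,5,7}:3  {1,4,6,7}:4  {2,3,5,7}:3  {2,4,5,7}:3  {2,5,6,7}:4  {3,4,5,7}:6  {3,4,6,7}:8  {3,5,6,7}:8  {4,5,6,7}:8
  |U|=5: {0,2,3,5,7}:4  {0,2,4,5,7}:4  {0,2,5,6,7}:5  {1,2,4,5,7}:6  {1,3,4,5,7}:12  {1,3,4,6,7}:15  {1,4,5,6,7}:15  {2,3,4,5,7}:12  {2,3,5,6,7}:15  {2,4,5,6,7}:15  {3,4,5,6,7}:30
  |U|=6: {0,1,2,4,5,7}:10  {0,2,3,4,5,7}:20  {0,2,3,5,6,7}:24  {0,2,4,5,6,7}:24  {1,2,3,4,5,7}:30  {1,2,4,5,6,7}:36  {1,3,4,5,6,7}:72  {2,3,4,5,6,7}:72
  start at 0(e): 210
  start at 1(b): 140
  start at 3(a): 70
  start at 6(d): 60
sum over floor = 480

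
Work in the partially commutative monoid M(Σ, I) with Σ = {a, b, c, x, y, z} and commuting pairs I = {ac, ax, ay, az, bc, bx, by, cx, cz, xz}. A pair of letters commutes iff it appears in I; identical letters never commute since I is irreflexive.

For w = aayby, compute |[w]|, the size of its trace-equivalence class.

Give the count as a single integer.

0(a) covers ∅
1(a) covers 0:a
2(y) covers ∅
3(b) covers 1:a
4(y) covers 2:y
floor of heap: 0:a, 2:y
completions by unplaced set U, small U first (add the entries for U minus each lowest piece of U):
  |U|=1: {3}:1  {4}:1
  |U|=2: {1,3}:1  {2,4}:1  {3,4}:2
  |U|=3: {0,1,3}:1  {1,3,4}:3  {2,3,4}:3
  start at 0(a): 6
  start at 2(y): 4
sum over floor = 10

10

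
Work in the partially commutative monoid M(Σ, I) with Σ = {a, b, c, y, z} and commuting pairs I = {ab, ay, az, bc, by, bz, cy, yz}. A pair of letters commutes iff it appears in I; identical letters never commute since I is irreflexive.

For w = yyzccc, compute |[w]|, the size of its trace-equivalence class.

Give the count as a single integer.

0(y) covers ∅
1(y) covers 0:y
2(z) covers ∅
3(c) covers 2:z
4(c) covers 3:c
5(c) covers 4:c
floor of heap: 0:y, 2:z
completions by unplaced set U, small U first (add the entries for U minus each lowest piece of U):
  |U|=1: {1}:1  {5}:1
  |U|=2: {0,1}:1  {1,5}:2  {4,5}:1
  |U|=3: {0,1,5}:3  {1,4,5}:3  {3,4,5}:1
  |U|=4: {0,1,4,5}:6  {1,3,4,5}:4  {2,3,4,5}:1
  start at 0(y): 5
  start at 2(z): 10
sum over floor = 15

15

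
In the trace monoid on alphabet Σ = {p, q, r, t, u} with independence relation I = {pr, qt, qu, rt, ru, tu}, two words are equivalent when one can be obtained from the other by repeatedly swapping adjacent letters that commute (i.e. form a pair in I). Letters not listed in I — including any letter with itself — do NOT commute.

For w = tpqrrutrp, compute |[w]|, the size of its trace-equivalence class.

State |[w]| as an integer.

0(t) covers ∅
1(p) covers 0:t
2(q) covers 1:p
3(r) covers 2:q
4(r) covers 3:r
5(u) covers 1:p
6(t) covers 1:p
7(r) covers 4:r
8(p) covers 2:q, 5:u, 6:t
floor of heap: 0:t
completions by unplaced set U, small U first (add the entries for U minus each lowest piece of U):
  |U|=1: {7}:1  {8}:1
  |U|=2: {4,7}:1  {5,8}:1  {6,8}:1  {7,8}:2
  |U|=3: {3,4,7}:1  {4,7,8}:3  {5,6,8}:2  {5,7,8}:3  {6,7,8}:3
  |U|=4: {3,4,7,8}:4  {4,5,7,8}:6  {4,6,7,8}:6  {5,6,7,8}:8
  |U|=5: {2,3,4,7,8}:4  {3,4,5,7,8}:10  {3,4,6,7,8}:10  {4,5,6,7,8}:20
  |U|=6: {2,3,4,5,7,8}:14  {2,3,4,6,7,8}:14  {3,4,5,6,7,8}:40
  |U|=7: {2,3,4,5,6,7,8}:68
  start at 0(t): 68

68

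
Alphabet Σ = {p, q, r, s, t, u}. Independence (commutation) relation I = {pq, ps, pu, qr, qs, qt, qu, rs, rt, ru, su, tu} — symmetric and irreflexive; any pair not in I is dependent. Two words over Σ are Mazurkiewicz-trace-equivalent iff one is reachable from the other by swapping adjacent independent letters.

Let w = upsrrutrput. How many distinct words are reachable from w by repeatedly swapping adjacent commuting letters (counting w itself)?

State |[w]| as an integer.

drop 0:u onto floor
drop 1:p onto floor
drop 2:s onto floor
drop 3:r onto {1:p}
drop 4:r onto {3:r}
drop 5:u onto {0:u}
drop 6:t onto {1:p, 2:s}
drop 7:r onto {4:r}
drop 8:p onto {6:t, 7:r}
drop 9:u onto {5:u}
drop 10:t onto {8:p}
ground layer = {0:u, 1:p, 2:s}
drop-orders for the pieces not yet dropped (sum over which currently-grounded one goes next):
  1 to go: {9} 1  {10} 1
  2 to go: {5,9} 1  {8,10} 1  {9,10} 2
  3 to go: {0,5,9} 1  {5,9,10} 3  {6,8,10} 1  {7,8,10} 1  {8,9,10} 3
  4 to go: {0,5,9,10} 4  {2,6,8,10} 1  {4,7,8,10} 1  {5,8,9,10} 6  {6,7,8,10} 2  {6,8,9,10} 4  {7,8,9,10} 4
  5 to go: {0,5,8,9,10} 10  {2,6,7,8,10} 3  {2,6,8,9,10} 5  {3,4,7,8,10} 1  {4,6,7,8,10} 3  {4,7,8,9,10} 5  {5,6,8,9,10} 10  {5,7,8,9,10} 10  {6,7,8,9,10} 10
  6 to go: {0,5,6,8,9,10} 20  {0,5,7,8,9,10} 20  {2,4,6,7,8,10} 6  {2,5,6,8,9,10} 15  {2,6,7,8,9,10} 18  {3,4,6,7,8,10} 4  {3,4,7,8,9,10} 6  {4,5,7,8,9,10} 15  {4,6,7,8,9,10} 18  {5,6,7,8,9,10} 30
  7 to go: {0,2,5,6,8,9,10} 35  {0,4,5,7,8,9,10} 35  {0,5,6,7,8,9,10} 70  {1,3,4,6,7,8,10} 4  {2,3,4,6,7,8,10} 10  {2,4,6,7,8,9,10} 42  {2,5,6,7,8,9,10} 63  {3,4,5,7,8,9,10} 21  {3,4,6,7,8,9,10} 28  {4,5,6,7,8,9,10} 63
  8 to go: {0,2,5,6,7,8,9,10} 168  {0,3,4,5,7,8,9,10} 56  {0,4,5,6,7,8,9,10} 168  {1,2,3,4,6,7,8,10} 14  {1,3,4,6,7,8,9,10} 32  {2,3,4,6,7,8,9,10} 80  {2,4,5,6,7,8,9,10} 168  {3,4,5,6,7,8,9,10} 112
  9 to go: {0,2,4,5,6,7,8,9,10} 504  {0,3,4,5,6,7,8,9,10} 336  {1,2,3,4,6,7,8,9,10} 126  {1,3,4,5,6,7,8,9,10} 144  {2,3,4,5,6,7,8,9,10} 360
  if 0:u drops first: 630 orders
  if 1:p drops first: 1200 orders
  if 2:s drops first: 480 orders
heap linearizations: 2310

2310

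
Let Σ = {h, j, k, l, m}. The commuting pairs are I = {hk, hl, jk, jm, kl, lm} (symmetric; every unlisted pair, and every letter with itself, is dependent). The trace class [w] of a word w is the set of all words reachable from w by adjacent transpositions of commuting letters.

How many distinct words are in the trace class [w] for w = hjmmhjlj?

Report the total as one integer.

3

#0=h has no predecessor
#1=j depends on [0:h]
#2=m depends on [0:h]
#3=m depends on [2:m]
#4=h depends on [1:j, 3:m]
#5=j depends on [4:h]
#6=l depends on [5:j]
#7=j depends on [6:l]
sources: [0:h]
N(rest) = Σ N(rest − s) over sources s of rest; N(one piece) = 1:
  size 1 → [7]=1
  size 2 → [6,7]=1
  size 3 → [5,6,7]=1
  size 4 → [4,5,6,7]=1
  size 5 → [1,4,5,6,7]=1  [3,4,5,6,7]=1
  size 6 → [1,3,4,5,6,7]=2  [2,3,4,5,6,7]=1
  first=0(h) contributes 3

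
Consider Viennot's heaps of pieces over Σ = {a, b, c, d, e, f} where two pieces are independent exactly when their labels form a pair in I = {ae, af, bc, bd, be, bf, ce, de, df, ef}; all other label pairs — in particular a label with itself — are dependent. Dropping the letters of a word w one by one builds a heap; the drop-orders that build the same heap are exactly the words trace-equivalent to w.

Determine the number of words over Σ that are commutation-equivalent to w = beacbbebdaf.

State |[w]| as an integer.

piece 0:b — minimal
piece 1:e — minimal
piece 2:a rests on {0:b}
piece 3:c rests on {2:a}
piece 4:b rests on {2:a}
piece 5:b rests on {4:b}
piece 6:e rests on {1:e}
piece 7:b rests on {5:b}
piece 8:d rests on {3:c}
piece 9:a rests on {7:b, 8:d}
piece 10:f rests on {3:c}
minimal pieces: {0:b, 1:e}
ways to finish when only these pieces remain (= sum over removing one remaining piece with nothing left below it):
  1 left: {6}→1  {9}→1  {10}→1
  2 left: {1,6}→1  {6,9}→2  {6,10}→2  {7,9}→1  {8,9}→1  {9,10}→2
  3 left: {1,6,9}→3  {1,6,10}→3  {5,7,9}→1  {6,7,9}→3  {6,8,9}→3  {6,9,10}→6  {7,8,9}→2  {7,9,10}→3  {8,9,10}→3
  4 left: {1,6,7,9}→6  {1,6,8,9}→6  {1,6,9,10}→12  {3,8,9,10}→3  {4,5,7,9}→1  {5,6,7,9}→4  {5,7,8,9}→3  {5,7,9,10}→4  {6,7,8,9}→8  {6,7,9,10}→12  {6,8,9,10}→12  {7,8,9,10}→8
  5 left: {1,5,6,7,9}→10  {1,6,7,8,9}→20  {1,6,7,9,10}→30  {1,6,8,9,10}→30  {3,6,8,9,10}→15  {3,7,8,9,10}→11  {4,5,6,7,9}→5  {4,5,7,8,9}→4  {4,5,7,9,10}→5  {5,6,7,8,9}→15  {5,6,7,9,10}→20  {5,7,8,9,10}→15  {6,7,8,9,10}→40
  6 left: {1,3,6,8,9,10}→45  {1,4,5,6,7,9}→15  {1,5,6,7,8,9}→45  {1,5,6,7,9,10}→60  {1,6,7,8,9,10}→120  {3,5,7,8,9,10}→26  {3,6,7,8,9,10}→66  {4,5,6,7,8,9}→24  {4,5,6,7,9,10}→30  {4,5,7,8,9,10}→24  {5,6,7,8,9,10}→90
  7 left: {1,3,6,7,8,9,10}→231  {1,4,5,6,7,8,9}→84  {1,4,5,6,7,9,10}→105  {1,5,6,7,8,9,10}→315  {3,4,5,7,8,9,10}→50  {3,5,6,7,8,9,10}→182  {4,5,6,7,8,9,10}→168
  8 left: {1,3,5,6,7,8,9,10}→728  {1,4,5,6,7,8,9,10}→672  {2,3,4,5,7,8,9,10}→50  {3,4,5,6,7,8,9,10}→400
  9 left: {0,2,3,4,5,7,8,9,10}→50  {1,3,4,5,6,7,8,9,10}→1800  {2,3,4,5,6,7,8,9,10}→450
  placing 0:b first → 2250 extensions
  placing 1:e first → 500 extensions
total linear extensions = 2750

2750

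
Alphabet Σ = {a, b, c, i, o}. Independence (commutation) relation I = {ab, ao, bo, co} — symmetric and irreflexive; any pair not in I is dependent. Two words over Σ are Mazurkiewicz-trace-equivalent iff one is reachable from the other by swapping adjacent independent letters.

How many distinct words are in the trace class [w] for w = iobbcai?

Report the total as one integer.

5

#0=i has no predecessor
#1=o depends on [0:i]
#2=b depends on [0:i]
#3=b depends on [2:b]
#4=c depends on [3:b]
#5=a depends on [4:c]
#6=i depends on [1:o, 5:a]
sources: [0:i]
N(rest) = Σ N(rest − s) over sources s of rest; N(one piece) = 1:
  size 1 → [6]=1
  size 2 → [1,6]=1  [5,6]=1
  size 3 → [1,5,6]=2  [4,5,6]=1
  size 4 → [1,4,5,6]=3  [3,4,5,6]=1
  size 5 → [1,3,4,5,6]=4  [2,3,4,5,6]=1
  first=0(i) contributes 5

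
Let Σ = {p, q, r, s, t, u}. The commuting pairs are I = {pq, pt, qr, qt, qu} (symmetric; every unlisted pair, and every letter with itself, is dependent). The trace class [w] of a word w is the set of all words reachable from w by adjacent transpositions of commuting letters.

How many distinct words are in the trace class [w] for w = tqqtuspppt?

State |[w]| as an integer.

40

drop 0:t onto floor
drop 1:q onto floor
drop 2:q onto {1:q}
drop 3:t onto {0:t}
drop 4:u onto {3:t}
drop 5:s onto {2:q, 4:u}
drop 6:p onto {5:s}
drop 7:p onto {6:p}
drop 8:p onto {7:p}
drop 9:t onto {5:s}
ground layer = {0:t, 1:q}
drop-orders for the pieces not yet dropped (sum over which currently-grounded one goes next):
  1 to go: {8} 1  {9} 1
  2 to go: {7,8} 1  {8,9} 2
  3 to go: {6,7,8} 1  {7,8,9} 3
  4 to go: {6,7,8,9} 4
  5 to go: {5,6,7,8,9} 4
  6 to go: {2,5,6,7,8,9} 4  {4,5,6,7,8,9} 4
  7 to go: {1,2,5,6,7,8,9} 4  {2,4,5,6,7,8,9} 8  {3,4,5,6,7,8,9} 4
  8 to go: {0,3,4,5,6,7,8,9} 4  {1,2,4,5,6,7,8,9} 12  {2,3,4,5,6,7,8,9} 12
  if 0:t drops first: 24 orders
  if 1:q drops first: 16 orders
heap linearizations: 40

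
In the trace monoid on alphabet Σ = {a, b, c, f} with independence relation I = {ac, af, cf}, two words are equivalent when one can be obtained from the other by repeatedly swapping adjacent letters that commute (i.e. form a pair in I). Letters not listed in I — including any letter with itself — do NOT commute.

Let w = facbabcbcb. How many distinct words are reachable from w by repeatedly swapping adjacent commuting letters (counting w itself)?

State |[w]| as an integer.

6

#0=f has no predecessor
#1=a has no predecessor
#2=c has no predecessor
#3=b depends on [0:f, 1:a, 2:c]
#4=a depends on [3:b]
#5=b depends on [4:a]
#6=c depends on [5:b]
#7=b depends on [6:c]
#8=c depends on [7:b]
#9=b depends on [8:c]
sources: [0:f, 1:a, 2:c]
N(rest) = Σ N(rest − s) over sources s of rest; N(one piece) = 1:
  size 1 → [9]=1
  size 2 → [8,9]=1
  size 3 → [7,8,9]=1
  size 4 → [6,7,8,9]=1
  size 5 → [5,6,7,8,9]=1
  size 6 → [4,5,6,7,8,9]=1
  size 7 → [3,4,5,6,7,8,9]=1
  size 8 → [0,3,4,5,6,7,8,9]=1  [1,3,4,5,6,7,8,9]=1  [2,3,4,5,6,7,8,9]=1
  first=0(f) contributes 2
  first=1(a) contributes 2
  first=2(c) contributes 2
|[w]| = 6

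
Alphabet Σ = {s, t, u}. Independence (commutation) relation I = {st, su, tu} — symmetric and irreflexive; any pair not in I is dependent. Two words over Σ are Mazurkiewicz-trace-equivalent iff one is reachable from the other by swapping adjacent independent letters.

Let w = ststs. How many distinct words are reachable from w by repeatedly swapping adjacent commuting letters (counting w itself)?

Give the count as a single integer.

piece 0:s — minimal
piece 1:t — minimal
piece 2:s rests on {0:s}
piece 3:t rests on {1:t}
piece 4:s rests on {2:s}
minimal pieces: {0:s, 1:t}
ways to finish when only these pieces remain (= sum over removing one remaining piece with nothing left below it):
  1 left: {3}→1  {4}→1
  2 left: {1,3}→1  {2,4}→1  {3,4}→2
  3 left: {0,2,4}→1  {1,3,4}→3  {2,3,4}→3
  placing 0:s first → 6 extensions
  placing 1:t first → 4 extensions
total linear extensions = 10

10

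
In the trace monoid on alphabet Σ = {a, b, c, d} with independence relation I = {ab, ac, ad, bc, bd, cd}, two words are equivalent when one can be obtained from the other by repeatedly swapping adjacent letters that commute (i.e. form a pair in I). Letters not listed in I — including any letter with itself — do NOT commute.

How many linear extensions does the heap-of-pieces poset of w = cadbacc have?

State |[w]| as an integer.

420

drop 0:c onto floor
drop 1:a onto floor
drop 2:d onto floor
drop 3:b onto floor
drop 4:a onto {1:a}
drop 5:c onto {0:c}
drop 6:c onto {5:c}
ground layer = {0:c, 1:a, 2:d, 3:b}
drop-orders for the pieces not yet dropped (sum over which currently-grounded one goes next):
  1 to go: {2} 1  {3} 1  {4} 1  {6} 1
  2 to go: {1,4} 1  {2,3} 2  {2,4} 2  {2,6} 2  {3,4} 2  {3,6} 2  {4,6} 2  {5,6} 1
  3 to go: {0,5,6} 1  {1,2,4} 3  {1,3,4} 3  {1,4,6} 3  {2,3,4} 6  {2,3,6} 6  {2,4,6} 6  {2,5,6} 3  {3,4,6} 6  {3,5,6} 3  {4,5,6} 3
  4 to go: {0,2,5,6} 4  {0,3,5,6} 4  {0,4,5,6} 4  {1,2,3,4} 12  {1,2,4,6} 12  {1,3,4,6} 12  {1,4,5,6} 6  {2,3,4,6} 24  {2,3,5,6} 12  {2,4,5,6} 12  {3,4,5,6} 12
  5 to go: {0,1,4,5,6} 10  {0,2,3,5,6} 20  {0,2,4,5,6} 20  {0,3,4,5,6} 20  {1,2,3,4,6} 60  {1,2,4,5,6} 30  {1,3,4,5,6} 30  {2,3,4,5,6} 60
  if 0:c drops first: 180 orders
  if 1:a drops first: 120 orders
  if 2:d drops first: 60 orders
  if 3:b drops first: 60 orders
heap linearizations: 420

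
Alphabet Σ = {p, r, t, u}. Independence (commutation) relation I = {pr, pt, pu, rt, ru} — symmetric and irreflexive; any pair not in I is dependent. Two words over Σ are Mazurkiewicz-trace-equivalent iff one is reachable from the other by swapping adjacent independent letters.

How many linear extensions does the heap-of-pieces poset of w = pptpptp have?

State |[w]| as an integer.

21

#0=p has no predecessor
#1=p depends on [0:p]
#2=t has no predecessor
#3=p depends on [1:p]
#4=p depends on [3:p]
#5=t depends on [2:t]
#6=p depends on [4:p]
sources: [0:p, 2:t]
N(rest) = Σ N(rest − s) over sources s of rest; N(one piece) = 1:
  size 1 → [5]=1  [6]=1
  size 2 → [2,5]=1  [4,6]=1  [5,6]=2
  size 3 → [2,5,6]=3  [3,4,6]=1  [4,5,6]=3
  size 4 → [1,3,4,6]=1  [2,4,5,6]=6  [3,4,5,6]=4
  size 5 → [0,1,3,4,6]=1  [1,3,4,5,6]=5  [2,3,4,5,6]=10
  first=0(p) contributes 15
  first=2(t) contributes 6
|[w]| = 21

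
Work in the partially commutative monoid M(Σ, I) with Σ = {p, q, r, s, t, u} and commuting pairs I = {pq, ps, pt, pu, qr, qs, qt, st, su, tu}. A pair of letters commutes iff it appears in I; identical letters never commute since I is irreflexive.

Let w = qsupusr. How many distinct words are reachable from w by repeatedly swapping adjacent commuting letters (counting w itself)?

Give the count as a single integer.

#0=q has no predecessor
#1=s has no predecessor
#2=u depends on [0:q]
#3=p has no predecessor
#4=u depends on [2:u]
#5=s depends on [1:s]
#6=r depends on [3:p, 4:u, 5:s]
sources: [0:q, 1:s, 3:p]
N(rest) = Σ N(rest − s) over sources s of rest; N(one piece) = 1:
  size 1 → [6]=1
  size 2 → [3,6]=1  [4,6]=1  [5,6]=1
  size 3 → [1,5,6]=1  [2,4,6]=1  [3,4,6]=2  [3,5,6]=2  [4,5,6]=2
  size 4 → [0,2,4,6]=1  [1,3,5,6]=3  [1,4,5,6]=3  [2,3,4,6]=3  [2,4,5,6]=3  [3,4,5,6]=6
  size 5 → [0,2,3,4,6]=4  [0,2,4,5,6]=4  [1,2,4,5,6]=6  [1,3,4,5,6]=12  [2,3,4,5,6]=12
  first=0(q) contributes 30
  first=1(s) contributes 20
  first=3(p) contributes 10
|[w]| = 60

60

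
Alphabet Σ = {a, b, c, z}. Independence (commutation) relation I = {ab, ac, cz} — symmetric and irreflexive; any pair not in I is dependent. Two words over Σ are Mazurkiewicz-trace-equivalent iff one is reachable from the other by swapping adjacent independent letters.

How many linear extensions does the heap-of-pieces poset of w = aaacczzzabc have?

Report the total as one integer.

92

piece 0:a — minimal
piece 1:a rests on {0:a}
piece 2:a rests on {1:a}
piece 3:c — minimal
piece 4:c rests on {3:c}
piece 5:z rests on {2:a}
piece 6:z rests on {5:z}
piece 7:z rests on {6:z}
piece 8:a rests on {7:z}
piece 9:b rests on {4:c, 7:z}
piece 10:c rests on {9:b}
minimal pieces: {0:a, 3:c}
ways to finish when only these pieces remain (= sum over removing one remaining piece with nothing left below it):
  1 left: {8}→1  {10}→1
  2 left: {8,10}→2  {9,10}→1
  3 left: {4,9,10}→1  {8,9,10}→3
  4 left: {3,4,9,10}→1  {4,8,9,10}→4  {7,8,9,10}→3
  5 left: {3,4,8,9,10}→5  {4,7,8,9,10}→7  {6,7,8,9,10}→3
  6 left: {3,4,7,8,9,10}→12  {4,6,7,8,9,10}→10  {5,6,7,8,9,10}→3
  7 left: {2,5,6,7,8,9,10}→3  {3,4,6,7,8,9,10}→22  {4,5,6,7,8,9,10}→13
  8 left: {1,2,5,6,7,8,9,10}→3  {2,4,5,6,7,8,9,10}→16  {3,4,5,6,7,8,9,10}→35
  9 left: {0,1,2,5,6,7,8,9,10}→3  {1,2,4,5,6,7,8,9,10}→19  {2,3,4,5,6,7,8,9,10}→51
  placing 0:a first → 70 extensions
  placing 3:c first → 22 extensions
total linear extensions = 92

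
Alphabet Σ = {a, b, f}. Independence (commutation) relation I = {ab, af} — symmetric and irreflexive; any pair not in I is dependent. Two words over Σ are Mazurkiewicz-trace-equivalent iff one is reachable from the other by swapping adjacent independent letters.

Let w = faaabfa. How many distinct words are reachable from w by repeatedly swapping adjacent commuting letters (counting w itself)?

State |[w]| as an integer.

drop 0:f onto floor
drop 1:a onto floor
drop 2:a onto {1:a}
drop 3:a onto {2:a}
drop 4:b onto {0:f}
drop 5:f onto {4:b}
drop 6:a onto {3:a}
ground layer = {0:f, 1:a}
drop-orders for the pieces not yet dropped (sum over which currently-grounded one goes next):
  1 to go: {5} 1  {6} 1
  2 to go: {3,6} 1  {4,5} 1  {5,6} 2
  3 to go: {0,4,5} 1  {2,3,6} 1  {3,5,6} 3  {4,5,6} 3
  4 to go: {0,4,5,6} 4  {1,2,3,6} 1  {2,3,5,6} 4  {3,4,5,6} 6
  5 to go: {0,3,4,5,6} 10  {1,2,3,5,6} 5  {2,3,4,5,6} 10
  if 0:f drops first: 15 orders
  if 1:a drops first: 20 orders
heap linearizations: 35

35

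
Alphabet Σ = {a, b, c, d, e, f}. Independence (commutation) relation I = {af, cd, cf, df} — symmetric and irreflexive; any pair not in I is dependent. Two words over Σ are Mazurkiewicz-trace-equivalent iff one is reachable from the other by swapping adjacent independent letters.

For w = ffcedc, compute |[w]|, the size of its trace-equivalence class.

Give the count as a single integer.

6

drop 0:f onto floor
drop 1:f onto {0:f}
drop 2:c onto floor
drop 3:e onto {1:f, 2:c}
drop 4:d onto {3:e}
drop 5:c onto {3:e}
ground layer = {0:f, 2:c}
drop-orders for the pieces not yet dropped (sum over which currently-grounded one goes next):
  1 to go: {4} 1  {5} 1
  2 to go: {4,5} 2
  3 to go: {3,4,5} 2
  4 to go: {1,3,4,5} 2  {2,3,4,5} 2
  if 0:f drops first: 4 orders
  if 2:c drops first: 2 orders
heap linearizations: 6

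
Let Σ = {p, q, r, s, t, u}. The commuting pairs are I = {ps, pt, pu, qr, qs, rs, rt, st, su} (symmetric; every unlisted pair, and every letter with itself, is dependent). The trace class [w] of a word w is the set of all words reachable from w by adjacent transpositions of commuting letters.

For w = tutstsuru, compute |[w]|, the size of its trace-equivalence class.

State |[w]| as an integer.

36

drop 0:t onto floor
drop 1:u onto {0:t}
drop 2:t onto {1:u}
drop 3:s onto floor
drop 4:t onto {2:t}
drop 5:s onto {3:s}
drop 6:u onto {4:t}
drop 7:r onto {6:u}
drop 8:u onto {7:r}
ground layer = {0:t, 3:s}
drop-orders for the pieces not yet dropped (sum over which currently-grounded one goes next):
  1 to go: {5} 1  {8} 1
  2 to go: {3,5} 1  {5,8} 2  {7,8} 1
  3 to go: {3,5,8} 3  {5,7,8} 3  {6,7,8} 1
  4 to go: {3,5,7,8} 6  {4,6,7,8} 1  {5,6,7,8} 4
  5 to go: {2,4,6,7,8} 1  {3,5,6,7,8} 10  {4,5,6,7,8} 5
  6 to go: {1,2,4,6,7,8} 1  {2,4,5,6,7,8} 6  {3,4,5,6,7,8} 15
  7 to go: {0,1,2,4,6,7,8} 1  {1,2,4,5,6,7,8} 7  {2,3,4,5,6,7,8} 21
  if 0:t drops first: 28 orders
  if 3:s drops first: 8 orders
heap linearizations: 36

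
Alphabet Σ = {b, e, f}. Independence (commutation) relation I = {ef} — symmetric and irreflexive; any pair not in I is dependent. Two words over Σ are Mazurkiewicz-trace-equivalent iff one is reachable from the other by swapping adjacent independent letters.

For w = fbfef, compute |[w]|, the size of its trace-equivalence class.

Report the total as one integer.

#0=f has no predecessor
#1=b depends on [0:f]
#2=f depends on [1:b]
#3=e depends on [1:b]
#4=f depends on [2:f]
sources: [0:f]
N(rest) = Σ N(rest − s) over sources s of rest; N(one piece) = 1:
  size 1 → [3]=1  [4]=1
  size 2 → [2,4]=1  [3,4]=2
  size 3 → [2,3,4]=3
  first=0(f) contributes 3

3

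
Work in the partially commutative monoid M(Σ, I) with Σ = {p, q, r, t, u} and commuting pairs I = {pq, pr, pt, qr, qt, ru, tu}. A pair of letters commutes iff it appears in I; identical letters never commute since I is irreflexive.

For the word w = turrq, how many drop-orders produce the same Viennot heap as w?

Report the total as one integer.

10

piece 0:t — minimal
piece 1:u — minimal
piece 2:r rests on {0:t}
piece 3:r rests on {2:r}
piece 4:q rests on {1:u}
minimal pieces: {0:t, 1:u}
ways to finish when only these pieces remain (= sum over removing one remaining piece with nothing left below it):
  1 left: {3}→1  {4}→1
  2 left: {1,4}→1  {2,3}→1  {3,4}→2
  3 left: {0,2,3}→1  {1,3,4}→3  {2,3,4}→3
  placing 0:t first → 6 extensions
  placing 1:u first → 4 extensions
total linear extensions = 10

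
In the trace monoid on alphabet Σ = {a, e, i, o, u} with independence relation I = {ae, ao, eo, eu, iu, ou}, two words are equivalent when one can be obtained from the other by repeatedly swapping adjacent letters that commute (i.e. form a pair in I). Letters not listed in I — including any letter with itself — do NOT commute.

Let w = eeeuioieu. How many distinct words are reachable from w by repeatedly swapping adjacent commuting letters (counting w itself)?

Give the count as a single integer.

36

#0=e has no predecessor
#1=e depends on [0:e]
#2=e depends on [1:e]
#3=u has no predecessor
#4=i depends on [2:e]
#5=o depends on [4:i]
#6=i depends on [5:o]
#7=e depends on [6:i]
#8=u depends on [3:u]
sources: [0:e, 3:u]
N(rest) = Σ N(rest − s) over sources s of rest; N(one piece) = 1:
  size 1 → [7]=1  [8]=1
  size 2 → [3,8]=1  [6,7]=1  [7,8]=2
  size 3 → [3,7,8]=3  [5,6,7]=1  [6,7,8]=3
  size 4 → [3,6,7,8]=6  [4,5,6,7]=1  [5,6,7,8]=4
  size 5 → [2,4,5,6,7]=1  [3,5,6,7,8]=10  [4,5,6,7,8]=5
  size 6 → [1,2,4,5,6,7]=1  [2,4,5,6,7,8]=6  [3,4,5,6,7,8]=15
  size 7 → [0,1,2,4,5,6,7]=1  [1,2,4,5,6,7,8]=7  [2,3,4,5,6,7,8]=21
  first=0(e) contributes 28
  first=3(u) contributes 8
|[w]| = 36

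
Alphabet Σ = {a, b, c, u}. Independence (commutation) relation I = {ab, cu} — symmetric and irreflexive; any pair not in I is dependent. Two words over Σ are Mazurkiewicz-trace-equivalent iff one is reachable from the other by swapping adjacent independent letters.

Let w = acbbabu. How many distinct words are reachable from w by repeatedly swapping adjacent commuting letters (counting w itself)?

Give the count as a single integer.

drop 0:a onto floor
drop 1:c onto {0:a}
drop 2:b onto {1:c}
drop 3:b onto {2:b}
drop 4:a onto {1:c}
drop 5:b onto {3:b}
drop 6:u onto {4:a, 5:b}
ground layer = {0:a}
drop-orders for the pieces not yet dropped (sum over which currently-grounded one goes next):
  1 to go: {6} 1
  2 to go: {4,6} 1  {5,6} 1
  3 to go: {3,5,6} 1  {4,5,6} 2
  4 to go: {2,3,5,6} 1  {3,4,5,6} 3
  5 to go: {2,3,4,5,6} 4
  if 0:a drops first: 4 orders

4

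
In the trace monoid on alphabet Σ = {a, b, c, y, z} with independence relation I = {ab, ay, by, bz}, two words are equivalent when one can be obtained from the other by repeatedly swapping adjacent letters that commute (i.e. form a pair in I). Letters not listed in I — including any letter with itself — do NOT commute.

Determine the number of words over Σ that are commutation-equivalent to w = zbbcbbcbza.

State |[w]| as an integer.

0(z) covers ∅
1(b) covers ∅
2(b) covers 1:b
3(c) covers 0:z, 2:b
4(b) covers 3:c
5(b) covers 4:b
6(c) covers 5:b
7(b) covers 6:c
8(z) covers 6:c
9(a) covers 8:z
floor of heap: 0:z, 1:b
completions by unplaced set U, small U first (add the entries for U minus each lowest piece of U):
  |U|=1: {7}:1  {9}:1
  |U|=2: {7,9}:2  {8,9}:1
  |U|=3: {7,8,9}:3
  |U|=4: {6,7,8,9}:3
  |U|=5: {5,6,7,8,9}:3
  |U|=6: {4,5,6,7,8,9}:3
  |U|=7: {3,4,5,6,7,8,9}:3
  |U|=8: {0,3,4,5,6,7,8,9}:3  {2,3,4,5,6,7,8,9}:3
  start at 0(z): 3
  start at 1(b): 6
sum over floor = 9

9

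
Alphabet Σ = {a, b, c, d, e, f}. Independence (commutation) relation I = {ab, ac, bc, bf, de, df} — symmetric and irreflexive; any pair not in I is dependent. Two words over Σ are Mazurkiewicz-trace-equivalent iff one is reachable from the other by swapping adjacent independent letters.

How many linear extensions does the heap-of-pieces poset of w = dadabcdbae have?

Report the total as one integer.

12

drop 0:d onto floor
drop 1:a onto {0:d}
drop 2:d onto {1:a}
drop 3:a onto {2:d}
drop 4:b onto {2:d}
drop 5:c onto {2:d}
drop 6:d onto {3:a, 4:b, 5:c}
drop 7:b onto {6:d}
drop 8:a onto {6:d}
drop 9:e onto {7:b, 8:a}
ground layer = {0:d}
drop-orders for the pieces not yet dropped (sum over which currently-grounded one goes next):
  1 to go: {9} 1
  2 to go: {7,9} 1  {8,9} 1
  3 to go: {7,8,9} 2
  4 to go: {6,7,8,9} 2
  5 to go: {3,6,7,8,9} 2  {4,6,7,8,9} 2  {5,6,7,8,9} 2
  6 to go: {3,4,6,7,8,9} 4  {3,5,6,7,8,9} 4  {4,5,6,7,8,9} 4
  7 to go: {3,4,5,6,7,8,9} 12
  8 to go: {2,3,4,5,6,7,8,9} 12
  if 0:d drops first: 12 orders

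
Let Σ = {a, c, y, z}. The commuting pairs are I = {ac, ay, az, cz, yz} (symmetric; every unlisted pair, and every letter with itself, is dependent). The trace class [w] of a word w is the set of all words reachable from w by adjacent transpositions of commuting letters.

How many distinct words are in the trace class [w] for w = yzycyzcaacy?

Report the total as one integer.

1980

drop 0:y onto floor
drop 1:z onto floor
drop 2:y onto {0:y}
drop 3:c onto {2:y}
drop 4:y onto {3:c}
drop 5:z onto {1:z}
drop 6:c onto {4:y}
drop 7:a onto floor
drop 8:a onto {7:a}
drop 9:c onto {6:c}
drop 10:y onto {9:c}
ground layer = {0:y, 1:z, 7:a}
drop-orders for the pieces not yet dropped (sum over which currently-grounded one goes next):
  1 to go: {5} 1  {8} 1  {10} 1
  2 to go: {1,5} 1  {5,8} 2  {5,10} 2  {7,8} 1  {8,10} 2  {9,10} 1
  3 to go: {1,5,8} 3  {1,5,10} 3  {5,7,8} 3  {5,8,10} 6  {5,9,10} 3  {6,9,10} 1  {7,8,10} 3  {8,9,10} 3
  4 to go: {1,5,7,8} 6  {1,5,8,10} 12  {1,5,9,10} 6  {4,6,9,10} 1  {5,6,9,10} 4  {5,7,8,10} 12  {5,8,9,10} 12  {6,8,9,10} 4  {7,8,9,10} 6
  5 to go: {1,5,6,9,10} 10  {1,5,7,8,10} 30  {1,5,8,9,10} 30  {3,4,6,9,10} 1  {4,5,6,9,10} 5  {4,6,8,9,10} 5  {5,6,8,9,10} 20  {5,7,8,9,10} 30  {6,7,8,9,10} 10
  6 to go: {1,4,5,6,9,10} 15  {1,5,6,8,9,10} 60  {1,5,7,8,9,10} 90  {2,3,4,6,9,10} 1  {3,4,5,6,9,10} 6  {3,4,6,8,9,10} 6  {4,5,6,8,9,10} 30  {4,6,7,8,9,10} 15  {5,6,7,8,9,10} 60
  7 to go: {0,2,3,4,6,9,10} 1  {1,3,4,5,6,9,10} 21  {1,4,5,6,8,9,10} 105  {1,5,6,7,8,9,10} 210  {2,3,4,5,6,9,10} 7  {2,3,4,6,8,9,10} 7  {3,4,5,6,8,9,10} 42  {3,4,6,7,8,9,10} 21  {4,5,6,7,8,9,10} 105
  8 to go: {0,2,3,4,5,6,9,10} 8  {0,2,3,4,6,8,9,10} 8  {1,2,3,4,5,6,9,10} 28  {1,3,4,5,6,8,9,10} 168  {1,4,5,6,7,8,9,10} 420  {2,3,4,5,6,8,9,10} 56  {2,3,4,6,7,8,9,10} 28  {3,4,5,6,7,8,9,10} 168
  9 to go: {0,1,2,3,4,5,6,9,10} 36  {0,2,3,4,5,6,8,9,10} 72  {0,2,3,4,6,7,8,9,10} 36  {1,2,3,4,5,6,8,9,10} 252  {1,3,4,5,6,7,8,9,10} 756  {2,3,4,5,6,7,8,9,10} 252
  if 0:y drops first: 1260 orders
  if 1:z drops first: 360 orders
  if 7:a drops first: 360 orders
heap linearizations: 1980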